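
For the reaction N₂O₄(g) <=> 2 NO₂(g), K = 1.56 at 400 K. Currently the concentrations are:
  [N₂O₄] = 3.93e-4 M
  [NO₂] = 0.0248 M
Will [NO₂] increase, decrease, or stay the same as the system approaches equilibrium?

Q = [NO₂]² / [N₂O₄] = (0.0248)² / (3.93e-4) = 1.56
Q = 1.56 = K; the system is at equilibrium.

stay the same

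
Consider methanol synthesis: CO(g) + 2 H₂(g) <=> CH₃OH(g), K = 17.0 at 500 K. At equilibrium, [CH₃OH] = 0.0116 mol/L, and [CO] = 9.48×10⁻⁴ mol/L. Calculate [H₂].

[H₂] = 0.848 mol/L

At equilibrium, K = [CH₃OH] / ([CO]·[H₂]²) = 17.0.
(0.0116) / ((9.48×10⁻⁴)·([H₂])²) = 17.0
[H₂]² = 0.720 ⇒ [H₂] = 0.848 mol/L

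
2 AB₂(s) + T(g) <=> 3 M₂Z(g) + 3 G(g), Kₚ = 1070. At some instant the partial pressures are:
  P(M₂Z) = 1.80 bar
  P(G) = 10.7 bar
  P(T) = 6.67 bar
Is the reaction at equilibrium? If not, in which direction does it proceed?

neither direction; the system is at equilibrium

(AB₂ is a pure solid — omitted from Qₚ.)
Qₚ = P(M₂Z)³·P(G)³ / P(T) = (1.80)³·(10.7)³ / (6.67) = 1070
Qₚ = 1070 = Kₚ, so the system is already at equilibrium.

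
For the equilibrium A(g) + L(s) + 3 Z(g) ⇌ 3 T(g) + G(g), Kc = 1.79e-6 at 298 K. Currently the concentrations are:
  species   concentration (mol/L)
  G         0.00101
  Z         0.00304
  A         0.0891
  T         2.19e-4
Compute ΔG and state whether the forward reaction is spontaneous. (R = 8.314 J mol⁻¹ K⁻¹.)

ΔG = 2.14 kJ/mol; the forward reaction is non-spontaneous

(L is a pure solid — omitted from Qc.)
Qc = [T]³·[G] / ([A]·[Z]³) = (2.19e-4)³·(0.00101) / ((0.0891)·(0.00304)³) = 4.24e-6
ΔG = RT ln(Qc/Kc) = (8.314 J mol⁻¹ K⁻¹)(298 K) × ln(4.24e-6/1.79e-6)
   = (2.478 kJ/mol)(0.8623) = 2.14 kJ/mol
ΔG > 0, so the forward reaction is non-spontaneous (proceeds in reverse).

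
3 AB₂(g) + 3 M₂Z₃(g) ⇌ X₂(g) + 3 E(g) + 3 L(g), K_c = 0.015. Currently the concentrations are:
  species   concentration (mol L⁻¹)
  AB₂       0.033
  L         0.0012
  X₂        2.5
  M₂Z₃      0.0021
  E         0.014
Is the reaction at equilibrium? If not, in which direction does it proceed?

reverse (toward reactants)

Q_c = [X₂]·[E]³·[L]³ / ([AB₂]³·[M₂Z₃]³) = (2.5)·(0.014)³·(0.0012)³ / ((0.033)³·(0.0021)³) = 0.036
Q_c = 0.036 > K_c = 0.015, so the reverse reaction proceeds.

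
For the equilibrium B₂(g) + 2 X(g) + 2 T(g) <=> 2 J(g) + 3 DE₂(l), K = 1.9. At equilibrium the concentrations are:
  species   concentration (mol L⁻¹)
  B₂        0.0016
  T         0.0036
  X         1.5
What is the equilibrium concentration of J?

[J] = 3.0×10⁻⁴ mol L⁻¹

(DE₂ is a pure liquid — omitted from K.)
At equilibrium, K = [J]² / ([B₂]·[X]²·[T]²) = 1.9.
([J])² / ((0.0016)·(1.5)²·(0.0036)²) = 1.9
[J]² = 8.86×10⁻⁸ ⇒ [J] = 3.0×10⁻⁴ mol L⁻¹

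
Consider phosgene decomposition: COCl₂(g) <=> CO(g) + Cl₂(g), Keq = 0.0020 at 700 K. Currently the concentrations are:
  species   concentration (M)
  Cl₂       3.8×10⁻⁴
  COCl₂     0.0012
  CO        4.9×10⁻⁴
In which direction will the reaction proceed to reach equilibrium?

in the forward direction

Q = [CO]·[Cl₂] / [COCl₂] = (4.9×10⁻⁴)·(3.8×10⁻⁴) / (0.0012) = 1.6×10⁻⁴
Q = 1.6×10⁻⁴ < Keq = 0.0020, so the forward reaction proceeds.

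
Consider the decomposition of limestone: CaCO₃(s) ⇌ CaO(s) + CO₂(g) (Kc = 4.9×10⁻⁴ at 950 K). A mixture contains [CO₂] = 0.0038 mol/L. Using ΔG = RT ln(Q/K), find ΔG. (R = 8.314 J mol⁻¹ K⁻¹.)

(CaCO₃, CaO are pure solids — omitted from Qc.)
Qc = [CO₂] = 0.00380
ΔG = RT ln(Qc/Kc) = (8.314 J mol⁻¹ K⁻¹)(950 K) × ln(0.00380/4.9×10⁻⁴)
   = (7.898 kJ/mol)(2.048) = 16.2 kJ/mol
ΔG > 0, so the forward reaction is non-spontaneous (proceeds in reverse).

ΔG = 16.2 kJ/mol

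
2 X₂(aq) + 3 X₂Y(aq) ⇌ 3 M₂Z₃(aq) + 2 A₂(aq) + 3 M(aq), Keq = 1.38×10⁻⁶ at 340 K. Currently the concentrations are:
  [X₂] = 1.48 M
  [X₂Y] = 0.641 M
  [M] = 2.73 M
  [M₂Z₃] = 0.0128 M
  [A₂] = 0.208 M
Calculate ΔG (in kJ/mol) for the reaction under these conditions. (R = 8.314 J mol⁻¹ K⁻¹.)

Q = [M₂Z₃]³·[A₂]²·[M]³ / ([X₂]²·[X₂Y]³) = (0.0128)³·(0.208)²·(2.73)³ / ((1.48)²·(0.641)³) = 3.20×10⁻⁶
ΔG = RT ln(Q/Keq) = (8.314 J mol⁻¹ K⁻¹)(340 K) × ln(3.20×10⁻⁶/1.38×10⁻⁶)
   = (2.827 kJ/mol)(0.8411) = 2.38 kJ/mol
ΔG > 0, so the forward reaction is non-spontaneous (proceeds in reverse).

ΔG = 2.38 kJ/mol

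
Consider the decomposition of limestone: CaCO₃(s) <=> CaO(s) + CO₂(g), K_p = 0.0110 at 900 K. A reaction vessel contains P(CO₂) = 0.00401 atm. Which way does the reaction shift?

toward products

(CaCO₃, CaO are pure solids — omitted from Q_p.)
Q_p = P(CO₂) = 0.00401
Q_p = 0.00401 < K_p = 0.0110, so the forward reaction proceeds.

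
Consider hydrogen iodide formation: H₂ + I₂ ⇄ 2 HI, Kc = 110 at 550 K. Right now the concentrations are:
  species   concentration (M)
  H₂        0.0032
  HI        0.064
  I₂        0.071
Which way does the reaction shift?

Qc = [HI]² / ([H₂]·[I₂]) = (0.064)² / ((0.0032)·(0.071)) = 18
Qc = 18 < Kc = 110, so the forward reaction proceeds.

in the forward direction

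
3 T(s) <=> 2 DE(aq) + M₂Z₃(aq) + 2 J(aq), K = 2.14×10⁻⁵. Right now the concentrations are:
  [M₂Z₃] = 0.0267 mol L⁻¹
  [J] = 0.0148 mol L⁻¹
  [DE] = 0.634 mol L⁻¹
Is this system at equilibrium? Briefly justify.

no; Q < K, reaction proceeds forward

(T is a pure solid — omitted from Q.)
Q = [DE]²·[M₂Z₃]·[J]² = (0.634)²·(0.0267)·(0.0148)² = 2.35×10⁻⁶
Q = 2.35×10⁻⁶ < K = 2.14×10⁻⁵: net forward reaction.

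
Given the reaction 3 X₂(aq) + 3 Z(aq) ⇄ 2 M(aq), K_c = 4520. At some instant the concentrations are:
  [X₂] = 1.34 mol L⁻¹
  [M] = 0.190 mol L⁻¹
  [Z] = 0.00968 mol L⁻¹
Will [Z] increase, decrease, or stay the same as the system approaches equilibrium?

Q_c = [M]² / ([X₂]³·[Z]³) = (0.190)² / ((1.34)³·(0.00968)³) = 16500
Q_c = 16500 > K_c = 4520: net reverse reaction.
Z is a reactant, so it increases.

increase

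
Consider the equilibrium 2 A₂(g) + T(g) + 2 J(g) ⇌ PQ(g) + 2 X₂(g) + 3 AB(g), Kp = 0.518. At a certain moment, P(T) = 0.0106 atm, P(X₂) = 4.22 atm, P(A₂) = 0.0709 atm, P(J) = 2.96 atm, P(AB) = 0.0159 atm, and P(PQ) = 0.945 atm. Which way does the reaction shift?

toward products

Qp = P(PQ)·P(X₂)²·P(AB)³ / (P(A₂)²·P(T)·P(J)²) = (0.945)·(4.22)²·(0.0159)³ / ((0.0709)²·(0.0106)·(2.96)²) = 0.145
Qp = 0.145 < Kp = 0.518, so the forward reaction proceeds.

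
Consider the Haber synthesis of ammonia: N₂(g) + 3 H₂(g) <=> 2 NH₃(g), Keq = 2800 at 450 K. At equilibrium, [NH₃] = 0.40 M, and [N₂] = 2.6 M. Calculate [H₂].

[H₂] = 0.028 M

At equilibrium, Keq = [NH₃]² / ([N₂]·[H₂]³) = 2800.
(0.40)² / ((2.6)·([H₂])³) = 2800
[H₂]³ = 2.20×10⁻⁵ ⇒ [H₂] = 0.028 M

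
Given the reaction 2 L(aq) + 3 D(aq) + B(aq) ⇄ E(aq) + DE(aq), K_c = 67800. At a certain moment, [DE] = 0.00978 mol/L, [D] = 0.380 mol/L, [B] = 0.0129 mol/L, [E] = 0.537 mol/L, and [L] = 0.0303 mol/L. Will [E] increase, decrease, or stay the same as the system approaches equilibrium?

increase

Q_c = [E]·[DE] / ([L]²·[D]³·[B]) = (0.537)·(0.00978) / ((0.0303)²·(0.380)³·(0.0129)) = 8080
Q_c = 8080 < K_c = 67800: net forward reaction.
E is a product, so it increases.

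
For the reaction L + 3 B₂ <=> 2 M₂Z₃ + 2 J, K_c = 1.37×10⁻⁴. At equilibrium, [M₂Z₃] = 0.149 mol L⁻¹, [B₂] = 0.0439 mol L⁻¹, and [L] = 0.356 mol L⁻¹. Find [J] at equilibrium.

[J] = 4.31×10⁻⁴ mol L⁻¹

At equilibrium, K_c = [M₂Z₃]²·[J]² / ([L]·[B₂]³) = 1.37×10⁻⁴.
(0.149)²·([J])² / ((0.356)·(0.0439)³) = 1.37×10⁻⁴
[J]² = 1.86×10⁻⁷ ⇒ [J] = 4.31×10⁻⁴ mol L⁻¹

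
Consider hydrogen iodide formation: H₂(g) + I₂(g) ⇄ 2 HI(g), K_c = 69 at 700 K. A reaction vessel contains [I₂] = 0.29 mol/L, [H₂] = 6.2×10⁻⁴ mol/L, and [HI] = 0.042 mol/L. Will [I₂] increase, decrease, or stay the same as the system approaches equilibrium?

Q_c = [HI]² / ([H₂]·[I₂]) = (0.042)² / ((6.2×10⁻⁴)·(0.29)) = 9.8
Q_c = 9.8 < K_c = 69: net forward reaction.
I₂ is a reactant, so it decreases.

decrease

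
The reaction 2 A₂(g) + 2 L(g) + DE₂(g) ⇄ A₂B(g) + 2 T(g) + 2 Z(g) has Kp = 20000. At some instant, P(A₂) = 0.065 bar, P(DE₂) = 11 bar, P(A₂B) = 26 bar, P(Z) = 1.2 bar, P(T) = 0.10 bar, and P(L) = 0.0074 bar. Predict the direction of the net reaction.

toward reactants

Qp = P(A₂B)·P(T)²·P(Z)² / (P(A₂)²·P(L)²·P(DE₂)) = (26)·(0.10)²·(1.2)² / ((0.065)²·(0.0074)²·(11)) = 1.5×10⁵
Qp = 1.5×10⁵ > Kp = 20000, so the reverse reaction proceeds.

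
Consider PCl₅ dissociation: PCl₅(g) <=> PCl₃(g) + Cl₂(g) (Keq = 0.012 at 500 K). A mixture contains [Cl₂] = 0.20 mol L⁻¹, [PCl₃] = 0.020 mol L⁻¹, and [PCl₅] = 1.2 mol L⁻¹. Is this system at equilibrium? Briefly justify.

no; Q < K, reaction proceeds forward

Q = [PCl₃]·[Cl₂] / [PCl₅] = (0.020)·(0.20) / (1.2) = 0.0033
Q = 0.0033 < Keq = 0.012: net forward reaction.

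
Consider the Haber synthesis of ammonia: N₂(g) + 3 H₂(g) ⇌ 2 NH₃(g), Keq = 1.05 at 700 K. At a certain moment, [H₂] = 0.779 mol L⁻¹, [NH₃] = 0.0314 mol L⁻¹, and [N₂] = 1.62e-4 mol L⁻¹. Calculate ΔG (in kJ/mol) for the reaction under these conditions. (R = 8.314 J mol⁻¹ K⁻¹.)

ΔG = 14.6 kJ/mol

Q = [NH₃]² / ([N₂]·[H₂]³) = (0.0314)² / ((1.62e-4)·(0.779)³) = 12.9
ΔG = RT ln(Q/Keq) = (8.314 J mol⁻¹ K⁻¹)(700 K) × ln(12.9/1.05)
   = (5.820 kJ/mol)(2.508) = 14.6 kJ/mol
ΔG > 0, so the forward reaction is non-spontaneous (proceeds in reverse).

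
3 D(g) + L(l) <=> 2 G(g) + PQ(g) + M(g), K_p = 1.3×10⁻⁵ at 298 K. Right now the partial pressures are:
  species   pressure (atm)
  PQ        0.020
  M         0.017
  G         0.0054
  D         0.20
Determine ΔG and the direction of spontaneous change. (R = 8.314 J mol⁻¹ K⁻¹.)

(L is a pure liquid — omitted from Q_p.)
Q_p = P(G)²·P(PQ)·P(M) / P(D)³ = (0.0054)²·(0.020)·(0.017) / (0.20)³ = 1.24×10⁻⁶
ΔG = RT ln(Q_p/K_p) = (8.314 J mol⁻¹ K⁻¹)(298 K) × ln(1.24×10⁻⁶/1.3×10⁻⁵)
   = (2.478 kJ/mol)(-2.350) = -5.82 kJ/mol
ΔG < 0, so the forward reaction is spontaneous (proceeds forward).

ΔG = -5.82 kJ/mol; the forward reaction is spontaneous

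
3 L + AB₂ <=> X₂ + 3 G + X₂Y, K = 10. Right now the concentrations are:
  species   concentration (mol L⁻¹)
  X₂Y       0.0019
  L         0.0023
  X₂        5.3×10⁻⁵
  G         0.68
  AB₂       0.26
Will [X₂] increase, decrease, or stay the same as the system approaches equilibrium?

Q = [X₂]·[G]³·[X₂Y] / ([L]³·[AB₂]) = (5.3×10⁻⁵)·(0.68)³·(0.0019) / ((0.0023)³·(0.26)) = 10
Q = 10 = K; the system is at equilibrium.

stay the same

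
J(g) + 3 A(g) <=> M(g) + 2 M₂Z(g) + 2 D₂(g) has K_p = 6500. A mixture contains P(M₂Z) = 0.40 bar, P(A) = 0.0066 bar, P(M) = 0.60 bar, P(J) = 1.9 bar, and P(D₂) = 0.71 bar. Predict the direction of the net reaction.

toward reactants

Q_p = P(M)·P(M₂Z)²·P(D₂)² / (P(J)·P(A)³) = (0.60)·(0.40)²·(0.71)² / ((1.9)·(0.0066)³) = 89000
Q_p = 89000 > K_p = 6500, so the reverse reaction proceeds.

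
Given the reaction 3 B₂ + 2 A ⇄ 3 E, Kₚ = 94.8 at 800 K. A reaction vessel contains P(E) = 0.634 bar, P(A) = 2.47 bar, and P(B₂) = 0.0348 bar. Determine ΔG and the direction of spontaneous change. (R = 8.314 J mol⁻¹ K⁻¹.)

ΔG = 15.6 kJ/mol; the forward reaction is non-spontaneous

Qₚ = P(E)³ / (P(B₂)³·P(A)²) = (0.634)³ / ((0.0348)³·(2.47)²) = 991
ΔG = RT ln(Qₚ/Kₚ) = (8.314 J mol⁻¹ K⁻¹)(800 K) × ln(991/94.8)
   = (6.651 kJ/mol)(2.347) = 15.6 kJ/mol
ΔG > 0, so the forward reaction is non-spontaneous (proceeds in reverse).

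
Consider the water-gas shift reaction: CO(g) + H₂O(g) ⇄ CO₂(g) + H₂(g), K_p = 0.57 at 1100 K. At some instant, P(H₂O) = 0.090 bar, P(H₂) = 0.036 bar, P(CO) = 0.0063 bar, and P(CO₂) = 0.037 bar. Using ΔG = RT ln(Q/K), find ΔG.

Q_p = P(CO₂)·P(H₂) / (P(CO)·P(H₂O)) = (0.037)·(0.036) / ((0.0063)·(0.090)) = 2.35
ΔG = RT ln(Q_p/K_p) = (8.314 J mol⁻¹ K⁻¹)(1100 K) × ln(2.35/0.57)
   = (9.145 kJ/mol)(1.417) = 13.0 kJ/mol
ΔG > 0, so the forward reaction is non-spontaneous (proceeds in reverse).

ΔG = 13.0 kJ/mol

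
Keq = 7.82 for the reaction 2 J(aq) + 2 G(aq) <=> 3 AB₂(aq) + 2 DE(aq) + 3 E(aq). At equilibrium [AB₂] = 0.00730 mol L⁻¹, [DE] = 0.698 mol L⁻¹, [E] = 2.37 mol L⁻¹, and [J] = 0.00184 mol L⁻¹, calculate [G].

[G] = 0.309 mol L⁻¹

At equilibrium, Keq = [AB₂]³·[DE]²·[E]³ / ([J]²·[G]²) = 7.82.
(0.00730)³·(0.698)²·(2.37)³ / ((0.00184)²·([G])²) = 7.82
[G]² = 0.0953 ⇒ [G] = 0.309 mol L⁻¹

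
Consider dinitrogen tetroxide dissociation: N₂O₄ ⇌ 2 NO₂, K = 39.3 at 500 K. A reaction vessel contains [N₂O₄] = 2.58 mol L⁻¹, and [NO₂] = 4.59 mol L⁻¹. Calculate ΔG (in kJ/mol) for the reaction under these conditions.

Q = [NO₂]² / [N₂O₄] = (4.59)² / (2.58) = 8.17
ΔG = RT ln(Q/K) = (8.314 J mol⁻¹ K⁻¹)(500 K) × ln(8.17/39.3)
   = (4.157 kJ/mol)(-1.571) = -6.53 kJ/mol
ΔG < 0, so the forward reaction is spontaneous (proceeds forward).

ΔG = -6.53 kJ/mol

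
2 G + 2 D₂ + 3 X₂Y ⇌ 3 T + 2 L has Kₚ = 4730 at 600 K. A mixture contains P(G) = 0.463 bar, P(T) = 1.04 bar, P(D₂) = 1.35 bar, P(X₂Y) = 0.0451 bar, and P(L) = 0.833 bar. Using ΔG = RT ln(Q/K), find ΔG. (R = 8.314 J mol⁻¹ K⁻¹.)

Qₚ = P(T)³·P(L)² / (P(G)²·P(D₂)²·P(X₂Y)³) = (1.04)³·(0.833)² / ((0.463)²·(1.35)²·(0.0451)³) = 21800
ΔG = RT ln(Qₚ/Kₚ) = (8.314 J mol⁻¹ K⁻¹)(600 K) × ln(21800/4730)
   = (4.988 kJ/mol)(1.528) = 7.62 kJ/mol
ΔG > 0, so the forward reaction is non-spontaneous (proceeds in reverse).

ΔG = 7.62 kJ/mol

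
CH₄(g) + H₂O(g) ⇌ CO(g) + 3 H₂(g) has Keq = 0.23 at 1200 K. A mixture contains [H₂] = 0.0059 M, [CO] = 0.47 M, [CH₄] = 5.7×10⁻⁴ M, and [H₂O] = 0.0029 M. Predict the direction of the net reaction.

forward (toward products)

Q = [CO]·[H₂]³ / ([CH₄]·[H₂O]) = (0.47)·(0.0059)³ / ((5.7×10⁻⁴)·(0.0029)) = 0.058
Q = 0.058 < Keq = 0.23, so the forward reaction proceeds.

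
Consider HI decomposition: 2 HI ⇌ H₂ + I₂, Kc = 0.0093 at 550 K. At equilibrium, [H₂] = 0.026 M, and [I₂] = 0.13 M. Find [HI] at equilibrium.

[HI] = 0.60 M

At equilibrium, Kc = [H₂]·[I₂] / [HI]² = 0.0093.
(0.026)·(0.13) / ([HI])² = 0.0093
[HI]² = 0.363 ⇒ [HI] = 0.60 M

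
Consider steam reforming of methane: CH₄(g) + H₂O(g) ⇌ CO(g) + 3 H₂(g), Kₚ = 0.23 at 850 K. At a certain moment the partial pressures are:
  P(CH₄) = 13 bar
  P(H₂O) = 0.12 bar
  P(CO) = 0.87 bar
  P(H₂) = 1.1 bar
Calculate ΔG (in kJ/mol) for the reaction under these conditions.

ΔG = 8.28 kJ/mol

Qₚ = P(CO)·P(H₂)³ / (P(CH₄)·P(H₂O)) = (0.87)·(1.1)³ / ((13)·(0.12)) = 0.742
ΔG = RT ln(Qₚ/Kₚ) = (8.314 J mol⁻¹ K⁻¹)(850 K) × ln(0.742/0.23)
   = (7.067 kJ/mol)(1.171) = 8.28 kJ/mol
ΔG > 0, so the forward reaction is non-spontaneous (proceeds in reverse).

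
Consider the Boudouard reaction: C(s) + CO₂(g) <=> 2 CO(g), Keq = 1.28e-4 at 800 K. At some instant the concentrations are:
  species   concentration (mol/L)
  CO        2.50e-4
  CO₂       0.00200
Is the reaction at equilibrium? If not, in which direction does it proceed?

(C is a pure solid — omitted from Q.)
Q = [CO]² / [CO₂] = (2.50e-4)² / (0.00200) = 3.12e-5
Q = 3.12e-5 < Keq = 1.28e-4, so the forward reaction proceeds.

to the right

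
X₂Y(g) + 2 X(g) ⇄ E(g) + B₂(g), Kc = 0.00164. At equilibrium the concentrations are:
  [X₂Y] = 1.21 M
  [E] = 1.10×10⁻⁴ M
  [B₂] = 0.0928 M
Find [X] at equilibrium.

[X] = 0.0717 M

At equilibrium, Kc = [E]·[B₂] / ([X₂Y]·[X]²) = 0.00164.
(1.10×10⁻⁴)·(0.0928) / ((1.21)·([X])²) = 0.00164
[X]² = 0.00514 ⇒ [X] = 0.0717 M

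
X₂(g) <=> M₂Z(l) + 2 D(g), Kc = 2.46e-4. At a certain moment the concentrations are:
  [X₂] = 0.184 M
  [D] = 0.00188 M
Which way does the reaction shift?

in the forward direction

(M₂Z is a pure liquid — omitted from Qc.)
Qc = [D]² / [X₂] = (0.00188)² / (0.184) = 1.92e-5
Qc = 1.92e-5 < Kc = 2.46e-4, so the forward reaction proceeds.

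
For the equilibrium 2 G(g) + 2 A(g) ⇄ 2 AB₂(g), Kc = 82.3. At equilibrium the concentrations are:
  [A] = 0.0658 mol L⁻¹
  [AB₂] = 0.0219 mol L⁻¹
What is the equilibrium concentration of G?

At equilibrium, Kc = [AB₂]² / ([G]²·[A]²) = 82.3.
(0.0219)² / (([G])²·(0.0658)²) = 82.3
[G]² = 0.00135 ⇒ [G] = 0.0367 mol L⁻¹

[G] = 0.0367 mol L⁻¹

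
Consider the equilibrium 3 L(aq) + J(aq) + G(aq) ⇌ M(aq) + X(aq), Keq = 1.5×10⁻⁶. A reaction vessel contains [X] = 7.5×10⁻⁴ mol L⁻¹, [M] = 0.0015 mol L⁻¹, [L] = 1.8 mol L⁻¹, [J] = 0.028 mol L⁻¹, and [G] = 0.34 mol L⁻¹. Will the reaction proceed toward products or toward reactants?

reverse (toward reactants)

Q = [M]·[X] / ([L]³·[J]·[G]) = (0.0015)·(7.5×10⁻⁴) / ((1.8)³·(0.028)·(0.34)) = 2.0×10⁻⁵
Q = 2.0×10⁻⁵ > Keq = 1.5×10⁻⁶, so the reverse reaction proceeds.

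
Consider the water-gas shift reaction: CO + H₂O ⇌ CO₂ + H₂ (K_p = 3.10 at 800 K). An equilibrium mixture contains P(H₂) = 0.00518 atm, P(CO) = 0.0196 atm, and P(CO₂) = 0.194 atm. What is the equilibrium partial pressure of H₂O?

P(H₂O) = 0.0165 atm

At equilibrium, K_p = P(CO₂)·P(H₂) / (P(CO)·P(H₂O)) = 3.10.
(0.194)·(0.00518) / ((0.0196)·(P(H₂O))) = 3.10
P(H₂O) = 0.0165 atm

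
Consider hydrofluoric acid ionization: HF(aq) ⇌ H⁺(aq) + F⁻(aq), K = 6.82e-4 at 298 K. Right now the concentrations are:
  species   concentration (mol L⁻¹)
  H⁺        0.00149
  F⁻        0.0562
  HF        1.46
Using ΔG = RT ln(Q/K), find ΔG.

ΔG = -6.13 kJ/mol

Q = [H⁺]·[F⁻] / [HF] = (0.00149)·(0.0562) / (1.46) = 5.74e-5
ΔG = RT ln(Q/K) = (8.314 J mol⁻¹ K⁻¹)(298 K) × ln(5.74e-5/6.82e-4)
   = (2.478 kJ/mol)(-2.475) = -6.13 kJ/mol
ΔG < 0, so the forward reaction is spontaneous (proceeds forward).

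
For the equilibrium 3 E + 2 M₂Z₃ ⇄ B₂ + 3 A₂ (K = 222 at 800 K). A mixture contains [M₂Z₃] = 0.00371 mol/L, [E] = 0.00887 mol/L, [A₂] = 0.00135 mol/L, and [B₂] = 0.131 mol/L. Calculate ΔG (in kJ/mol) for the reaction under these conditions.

ΔG = -12.6 kJ/mol

Q = [B₂]·[A₂]³ / ([E]³·[M₂Z₃]²) = (0.131)·(0.00135)³ / ((0.00887)³·(0.00371)²) = 33.6
ΔG = RT ln(Q/K) = (8.314 J mol⁻¹ K⁻¹)(800 K) × ln(33.6/222)
   = (6.651 kJ/mol)(-1.888) = -12.6 kJ/mol
ΔG < 0, so the forward reaction is spontaneous (proceeds forward).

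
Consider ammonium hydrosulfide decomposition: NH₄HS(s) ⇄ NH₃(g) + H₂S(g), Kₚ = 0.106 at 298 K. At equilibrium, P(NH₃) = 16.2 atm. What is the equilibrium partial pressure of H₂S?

P(H₂S) = 0.00654 atm

(NH₄HS is a pure solid — omitted from Kₚ.)
At equilibrium, Kₚ = P(NH₃)·P(H₂S) = 0.106.
(16.2)·(P(H₂S)) = 0.106
P(H₂S) = 0.00654 atm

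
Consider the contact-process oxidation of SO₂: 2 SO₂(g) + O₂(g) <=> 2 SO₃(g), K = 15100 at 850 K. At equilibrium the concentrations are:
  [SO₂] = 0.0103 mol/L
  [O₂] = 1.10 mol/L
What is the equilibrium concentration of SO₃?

[SO₃] = 1.33 mol/L

At equilibrium, K = [SO₃]² / ([SO₂]²·[O₂]) = 15100.
([SO₃])² / ((0.0103)²·(1.10)) = 15100
[SO₃]² = 1.76 ⇒ [SO₃] = 1.33 mol/L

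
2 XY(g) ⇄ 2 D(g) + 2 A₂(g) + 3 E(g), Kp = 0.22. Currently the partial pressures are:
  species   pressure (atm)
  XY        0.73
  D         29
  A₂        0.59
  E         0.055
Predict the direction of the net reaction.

to the right

Qp = P(D)²·P(A₂)²·P(E)³ / P(XY)² = (29)²·(0.59)²·(0.055)³ / (0.73)² = 0.091
Qp = 0.091 < Kp = 0.22, so the forward reaction proceeds.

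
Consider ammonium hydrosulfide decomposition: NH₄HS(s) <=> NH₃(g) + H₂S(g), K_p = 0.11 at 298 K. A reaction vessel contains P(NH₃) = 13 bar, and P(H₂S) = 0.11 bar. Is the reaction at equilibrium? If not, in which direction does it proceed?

(NH₄HS is a pure solid — omitted from Q_p.)
Q_p = P(NH₃)·P(H₂S) = (13)·(0.11) = 1.4
Q_p = 1.4 > K_p = 0.11, so the reverse reaction proceeds.

toward reactants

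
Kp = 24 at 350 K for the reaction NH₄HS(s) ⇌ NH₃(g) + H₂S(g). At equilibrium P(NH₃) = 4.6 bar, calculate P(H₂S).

(NH₄HS is a pure solid — omitted from Kp.)
At equilibrium, Kp = P(NH₃)·P(H₂S) = 24.
(4.6)·(P(H₂S)) = 24
P(H₂S) = 5.22 = 5.2 bar

P(H₂S) = 5.2 bar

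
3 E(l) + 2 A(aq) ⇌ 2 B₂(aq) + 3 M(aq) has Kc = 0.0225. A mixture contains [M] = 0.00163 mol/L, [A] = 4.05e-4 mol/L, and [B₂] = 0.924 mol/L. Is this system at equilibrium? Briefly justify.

(E is a pure liquid — omitted from Qc.)
Qc = [B₂]²·[M]³ / [A]² = (0.924)²·(0.00163)³ / (4.05e-4)² = 0.0225
Qc = 0.0225 = Kc; the system is at equilibrium.

yes, at equilibrium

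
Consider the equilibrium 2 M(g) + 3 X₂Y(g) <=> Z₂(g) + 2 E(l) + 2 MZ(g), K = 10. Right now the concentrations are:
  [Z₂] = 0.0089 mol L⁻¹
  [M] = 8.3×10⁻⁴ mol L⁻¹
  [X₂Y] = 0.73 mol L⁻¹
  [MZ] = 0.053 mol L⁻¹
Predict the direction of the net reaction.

(E is a pure liquid — omitted from Q.)
Q = [Z₂]·[MZ]² / ([M]²·[X₂Y]³) = (0.0089)·(0.053)² / ((8.3×10⁻⁴)²·(0.73)³) = 93
Q = 93 > K = 10, so the reverse reaction proceeds.

to the left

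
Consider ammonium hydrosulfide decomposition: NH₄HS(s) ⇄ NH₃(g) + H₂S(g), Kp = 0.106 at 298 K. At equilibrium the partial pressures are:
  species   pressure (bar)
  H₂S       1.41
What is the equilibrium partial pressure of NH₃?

(NH₄HS is a pure solid — omitted from Kp.)
At equilibrium, Kp = P(NH₃)·P(H₂S) = 0.106.
(P(NH₃))·(1.41) = 0.106
P(NH₃) = 0.0752 bar

P(NH₃) = 0.0752 bar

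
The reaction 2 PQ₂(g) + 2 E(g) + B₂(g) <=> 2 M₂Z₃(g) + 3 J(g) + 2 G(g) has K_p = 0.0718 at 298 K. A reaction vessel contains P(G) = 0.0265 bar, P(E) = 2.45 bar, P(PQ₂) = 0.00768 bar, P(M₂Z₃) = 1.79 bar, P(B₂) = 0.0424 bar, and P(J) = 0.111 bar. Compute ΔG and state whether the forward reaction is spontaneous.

ΔG = 2.60 kJ/mol; the forward reaction is non-spontaneous

Q_p = P(M₂Z₃)²·P(J)³·P(G)² / (P(PQ₂)²·P(E)²·P(B₂)) = (1.79)²·(0.111)³·(0.0265)² / ((0.00768)²·(2.45)²·(0.0424)) = 0.205
ΔG = RT ln(Q_p/K_p) = (8.314 J mol⁻¹ K⁻¹)(298 K) × ln(0.205/0.0718)
   = (2.478 kJ/mol)(1.049) = 2.60 kJ/mol
ΔG > 0, so the forward reaction is non-spontaneous (proceeds in reverse).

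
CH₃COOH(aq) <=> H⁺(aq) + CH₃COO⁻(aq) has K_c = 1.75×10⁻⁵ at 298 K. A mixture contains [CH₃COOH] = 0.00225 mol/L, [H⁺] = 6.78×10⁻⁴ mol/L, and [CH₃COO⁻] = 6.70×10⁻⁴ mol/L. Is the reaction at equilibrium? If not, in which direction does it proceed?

Q_c = [H⁺]·[CH₃COO⁻] / [CH₃COOH] = (6.78×10⁻⁴)·(6.70×10⁻⁴) / (0.00225) = 2.02×10⁻⁴
Q_c = 2.02×10⁻⁴ > K_c = 1.75×10⁻⁵, so the reverse reaction proceeds.

toward reactants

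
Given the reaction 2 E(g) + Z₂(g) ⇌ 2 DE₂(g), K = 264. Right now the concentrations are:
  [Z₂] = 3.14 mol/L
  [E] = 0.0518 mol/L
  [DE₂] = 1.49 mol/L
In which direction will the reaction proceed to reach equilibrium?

Q = [DE₂]² / ([E]²·[Z₂]) = (1.49)² / ((0.0518)²·(3.14)) = 264
Q = 264 = K, so the system is already at equilibrium.

neither direction; the system is at equilibrium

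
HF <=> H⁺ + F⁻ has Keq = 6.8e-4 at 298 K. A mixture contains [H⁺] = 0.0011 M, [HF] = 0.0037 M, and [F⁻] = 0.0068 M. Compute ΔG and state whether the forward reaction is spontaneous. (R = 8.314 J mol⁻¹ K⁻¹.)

Q = [H⁺]·[F⁻] / [HF] = (0.0011)·(0.0068) / (0.0037) = 0.00202
ΔG = RT ln(Q/Keq) = (8.314 J mol⁻¹ K⁻¹)(298 K) × ln(0.00202/6.8e-4)
   = (2.478 kJ/mol)(1.089) = 2.70 kJ/mol
ΔG > 0, so the forward reaction is non-spontaneous (proceeds in reverse).

ΔG = 2.70 kJ/mol; the forward reaction is non-spontaneous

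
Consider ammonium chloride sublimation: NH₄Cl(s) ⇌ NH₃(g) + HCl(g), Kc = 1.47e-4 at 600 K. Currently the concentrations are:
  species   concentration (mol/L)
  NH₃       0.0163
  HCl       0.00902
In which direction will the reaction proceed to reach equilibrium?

at equilibrium

(NH₄Cl is a pure solid — omitted from Qc.)
Qc = [NH₃]·[HCl] = (0.0163)·(0.00902) = 1.47e-4
Qc = 1.47e-4 = Kc, so the system is already at equilibrium.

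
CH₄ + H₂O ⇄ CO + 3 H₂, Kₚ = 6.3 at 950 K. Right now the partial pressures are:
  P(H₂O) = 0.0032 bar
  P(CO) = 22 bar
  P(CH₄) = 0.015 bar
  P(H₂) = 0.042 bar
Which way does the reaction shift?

Qₚ = P(CO)·P(H₂)³ / (P(CH₄)·P(H₂O)) = (22)·(0.042)³ / ((0.015)·(0.0032)) = 34
Qₚ = 34 > Kₚ = 6.3, so the reverse reaction proceeds.

to the left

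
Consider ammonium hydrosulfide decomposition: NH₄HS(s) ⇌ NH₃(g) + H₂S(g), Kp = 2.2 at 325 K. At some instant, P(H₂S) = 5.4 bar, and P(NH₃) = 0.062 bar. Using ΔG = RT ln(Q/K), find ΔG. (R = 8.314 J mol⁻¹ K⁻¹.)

ΔG = -5.09 kJ/mol

(NH₄HS is a pure solid — omitted from Qp.)
Qp = P(NH₃)·P(H₂S) = (0.062)·(5.4) = 0.335
ΔG = RT ln(Qp/Kp) = (8.314 J mol⁻¹ K⁻¹)(325 K) × ln(0.335/2.2)
   = (2.702 kJ/mol)(-1.882) = -5.09 kJ/mol
ΔG < 0, so the forward reaction is spontaneous (proceeds forward).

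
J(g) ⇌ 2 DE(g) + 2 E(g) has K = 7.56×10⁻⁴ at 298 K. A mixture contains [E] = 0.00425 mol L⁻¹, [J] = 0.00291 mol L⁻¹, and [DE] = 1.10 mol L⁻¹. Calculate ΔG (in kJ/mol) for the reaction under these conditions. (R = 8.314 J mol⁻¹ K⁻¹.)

Q = [DE]²·[E]² / [J] = (1.10)²·(0.00425)² / (0.00291) = 0.00751
ΔG = RT ln(Q/K) = (8.314 J mol⁻¹ K⁻¹)(298 K) × ln(0.00751/7.56×10⁻⁴)
   = (2.478 kJ/mol)(2.296) = 5.69 kJ/mol
ΔG > 0, so the forward reaction is non-spontaneous (proceeds in reverse).

ΔG = 5.69 kJ/mol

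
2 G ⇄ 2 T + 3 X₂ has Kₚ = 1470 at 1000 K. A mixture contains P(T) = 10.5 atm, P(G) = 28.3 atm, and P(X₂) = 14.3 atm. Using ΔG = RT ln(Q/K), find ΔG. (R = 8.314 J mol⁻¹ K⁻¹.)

Qₚ = P(T)²·P(X₂)³ / P(G)² = (10.5)²·(14.3)³ / (28.3)² = 403
ΔG = RT ln(Qₚ/Kₚ) = (8.314 J mol⁻¹ K⁻¹)(1000 K) × ln(403/1470)
   = (8.314 kJ/mol)(-1.294) = -10.8 kJ/mol
ΔG < 0, so the forward reaction is spontaneous (proceeds forward).

ΔG = -10.8 kJ/mol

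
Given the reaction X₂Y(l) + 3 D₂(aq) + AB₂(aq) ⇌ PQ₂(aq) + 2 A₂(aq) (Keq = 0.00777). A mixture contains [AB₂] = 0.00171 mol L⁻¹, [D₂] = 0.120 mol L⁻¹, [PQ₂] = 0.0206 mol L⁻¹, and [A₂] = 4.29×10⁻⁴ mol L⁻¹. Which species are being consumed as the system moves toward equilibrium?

(X₂Y is a pure liquid — omitted from Q.)
Q = [PQ₂]·[A₂]² / ([D₂]³·[AB₂]) = (0.0206)·(4.29×10⁻⁴)² / ((0.120)³·(0.00171)) = 0.00128
Q = 0.00128 < Keq = 0.00777: net forward reaction.

X₂Y, D₂, AB₂ (reactants)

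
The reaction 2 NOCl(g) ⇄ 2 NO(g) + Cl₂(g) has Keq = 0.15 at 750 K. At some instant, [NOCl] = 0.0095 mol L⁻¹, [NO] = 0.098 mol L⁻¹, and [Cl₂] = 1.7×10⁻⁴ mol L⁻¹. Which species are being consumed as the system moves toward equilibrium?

Q = [NO]²·[Cl₂] / [NOCl]² = (0.098)²·(1.7×10⁻⁴) / (0.0095)² = 0.018
Q = 0.018 < Keq = 0.15: net forward reaction.

NOCl (reactants)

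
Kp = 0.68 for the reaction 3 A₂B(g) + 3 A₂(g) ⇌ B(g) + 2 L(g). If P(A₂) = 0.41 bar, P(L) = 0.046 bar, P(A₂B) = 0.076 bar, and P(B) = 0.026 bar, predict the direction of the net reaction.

to the left

Qp = P(B)·P(L)² / (P(A₂B)³·P(A₂)³) = (0.026)·(0.046)² / ((0.076)³·(0.41)³) = 1.8
Qp = 1.8 > Kp = 0.68, so the reverse reaction proceeds.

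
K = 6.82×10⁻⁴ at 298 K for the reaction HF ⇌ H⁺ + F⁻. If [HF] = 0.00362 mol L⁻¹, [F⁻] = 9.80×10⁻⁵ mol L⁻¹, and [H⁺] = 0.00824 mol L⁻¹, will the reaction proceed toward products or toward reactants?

to the right

Q = [H⁺]·[F⁻] / [HF] = (0.00824)·(9.80×10⁻⁵) / (0.00362) = 2.23×10⁻⁴
Q = 2.23×10⁻⁴ < K = 6.82×10⁻⁴, so the forward reaction proceeds.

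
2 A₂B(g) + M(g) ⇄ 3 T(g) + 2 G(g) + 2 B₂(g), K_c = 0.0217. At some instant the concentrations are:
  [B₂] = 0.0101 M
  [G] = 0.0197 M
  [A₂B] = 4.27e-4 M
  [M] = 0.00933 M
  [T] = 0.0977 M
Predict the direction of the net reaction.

Q_c = [T]³·[G]²·[B₂]² / ([A₂B]²·[M]) = (0.0977)³·(0.0197)²·(0.0101)² / ((4.27e-4)²·(0.00933)) = 0.0217
Q_c = 0.0217 = K_c, so the system is already at equilibrium.

no net change (already at equilibrium)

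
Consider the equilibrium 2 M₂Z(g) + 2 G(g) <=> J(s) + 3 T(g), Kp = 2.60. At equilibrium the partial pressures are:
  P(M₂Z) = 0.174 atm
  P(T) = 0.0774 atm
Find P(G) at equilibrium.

P(G) = 0.0767 atm

(J is a pure solid — omitted from Kp.)
At equilibrium, Kp = P(T)³ / (P(M₂Z)²·P(G)²) = 2.60.
(0.0774)³ / ((0.174)²·(P(G))²) = 2.60
P(G)² = 0.00589 ⇒ P(G) = 0.0767 atm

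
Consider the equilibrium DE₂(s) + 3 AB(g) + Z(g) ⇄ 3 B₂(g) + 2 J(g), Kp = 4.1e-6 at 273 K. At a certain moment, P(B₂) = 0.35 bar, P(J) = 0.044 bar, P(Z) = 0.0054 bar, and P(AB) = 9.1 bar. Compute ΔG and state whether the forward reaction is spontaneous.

(DE₂ is a pure solid — omitted from Qp.)
Qp = P(B₂)³·P(J)² / (P(AB)³·P(Z)) = (0.35)³·(0.044)² / ((9.1)³·(0.0054)) = 2.04e-5
ΔG = RT ln(Qp/Kp) = (8.314 J mol⁻¹ K⁻¹)(273 K) × ln(2.04e-5/4.1e-6)
   = (2.270 kJ/mol)(1.605) = 3.64 kJ/mol
ΔG > 0, so the forward reaction is non-spontaneous (proceeds in reverse).

ΔG = 3.64 kJ/mol; the forward reaction is non-spontaneous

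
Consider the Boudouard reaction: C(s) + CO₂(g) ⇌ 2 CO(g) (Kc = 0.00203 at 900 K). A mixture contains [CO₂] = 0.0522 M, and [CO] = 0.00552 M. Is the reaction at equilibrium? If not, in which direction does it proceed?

in the forward direction

(C is a pure solid — omitted from Qc.)
Qc = [CO]² / [CO₂] = (0.00552)² / (0.0522) = 5.84e-4
Qc = 5.84e-4 < Kc = 0.00203, so the forward reaction proceeds.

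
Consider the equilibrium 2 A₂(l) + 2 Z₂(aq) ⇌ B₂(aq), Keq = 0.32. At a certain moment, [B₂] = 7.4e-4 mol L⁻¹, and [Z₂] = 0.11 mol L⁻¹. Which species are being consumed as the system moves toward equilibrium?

(A₂ is a pure liquid — omitted from Q.)
Q = [B₂] / [Z₂]² = (7.4e-4) / (0.11)² = 0.061
Q = 0.061 < Keq = 0.32: net forward reaction.

A₂, Z₂ (reactants)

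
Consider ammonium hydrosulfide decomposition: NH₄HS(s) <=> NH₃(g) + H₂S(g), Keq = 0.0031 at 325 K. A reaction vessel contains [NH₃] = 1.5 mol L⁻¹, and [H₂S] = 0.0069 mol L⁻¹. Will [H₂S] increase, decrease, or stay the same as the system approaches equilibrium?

decrease

(NH₄HS is a pure solid — omitted from Q.)
Q = [NH₃]·[H₂S] = (1.5)·(0.0069) = 0.010
Q = 0.010 > Keq = 0.0031: net reverse reaction.
H₂S is a product, so it decreases.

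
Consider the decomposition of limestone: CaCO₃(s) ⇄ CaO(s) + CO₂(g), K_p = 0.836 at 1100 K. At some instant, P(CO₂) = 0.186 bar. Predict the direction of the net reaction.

(CaCO₃, CaO are pure solids — omitted from Q_p.)
Q_p = P(CO₂) = 0.186
Q_p = 0.186 < K_p = 0.836, so the forward reaction proceeds.

in the forward direction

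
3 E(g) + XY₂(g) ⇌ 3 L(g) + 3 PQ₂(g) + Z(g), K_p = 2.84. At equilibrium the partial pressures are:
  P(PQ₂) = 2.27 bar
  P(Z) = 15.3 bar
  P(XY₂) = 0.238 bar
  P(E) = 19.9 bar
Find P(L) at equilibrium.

At equilibrium, K_p = P(L)³·P(PQ₂)³·P(Z) / (P(E)³·P(XY₂)) = 2.84.
(P(L))³·(2.27)³·(15.3) / ((19.9)³·(0.238)) = 2.84
P(L)³ = 29.8 ⇒ P(L) = 3.10 bar

P(L) = 3.10 bar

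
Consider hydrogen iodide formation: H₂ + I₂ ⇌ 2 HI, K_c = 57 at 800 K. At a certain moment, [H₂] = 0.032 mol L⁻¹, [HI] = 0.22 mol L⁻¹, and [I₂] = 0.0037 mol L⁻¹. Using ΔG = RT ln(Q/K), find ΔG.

ΔG = 13.1 kJ/mol

Q_c = [HI]² / ([H₂]·[I₂]) = (0.22)² / ((0.032)·(0.0037)) = 409
ΔG = RT ln(Q_c/K_c) = (8.314 J mol⁻¹ K⁻¹)(800 K) × ln(409/57)
   = (6.651 kJ/mol)(1.971) = 13.1 kJ/mol
ΔG > 0, so the forward reaction is non-spontaneous (proceeds in reverse).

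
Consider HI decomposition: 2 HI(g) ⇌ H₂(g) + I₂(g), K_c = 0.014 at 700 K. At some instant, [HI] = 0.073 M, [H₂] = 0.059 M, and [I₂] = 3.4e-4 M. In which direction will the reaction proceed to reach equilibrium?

toward products

Q_c = [H₂]·[I₂] / [HI]² = (0.059)·(3.4e-4) / (0.073)² = 0.0038
Q_c = 0.0038 < K_c = 0.014, so the forward reaction proceeds.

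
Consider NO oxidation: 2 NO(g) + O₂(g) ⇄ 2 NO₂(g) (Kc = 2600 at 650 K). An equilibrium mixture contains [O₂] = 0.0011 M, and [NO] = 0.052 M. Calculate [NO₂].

[NO₂] = 0.088 M

At equilibrium, Kc = [NO₂]² / ([NO]²·[O₂]) = 2600.
([NO₂])² / ((0.052)²·(0.0011)) = 2600
[NO₂]² = 0.00773 ⇒ [NO₂] = 0.088 M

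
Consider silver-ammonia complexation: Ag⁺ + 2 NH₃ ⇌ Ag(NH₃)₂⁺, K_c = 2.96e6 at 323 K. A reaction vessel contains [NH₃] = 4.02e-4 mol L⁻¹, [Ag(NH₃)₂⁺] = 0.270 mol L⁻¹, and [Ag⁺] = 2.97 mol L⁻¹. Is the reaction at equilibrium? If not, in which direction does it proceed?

Q_c = [Ag(NH₃)₂⁺] / ([Ag⁺]·[NH₃]²) = (0.270) / ((2.97)·(4.02e-4)²) = 5.63e5
Q_c = 5.63e5 < K_c = 2.96e6, so the forward reaction proceeds.

to the right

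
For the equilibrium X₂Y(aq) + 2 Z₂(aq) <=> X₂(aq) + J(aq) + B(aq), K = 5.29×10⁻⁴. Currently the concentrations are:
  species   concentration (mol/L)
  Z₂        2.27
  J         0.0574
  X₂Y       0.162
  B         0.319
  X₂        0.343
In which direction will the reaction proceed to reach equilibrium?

Q = [X₂]·[J]·[B] / ([X₂Y]·[Z₂]²) = (0.343)·(0.0574)·(0.319) / ((0.162)·(2.27)²) = 0.00752
Q = 0.00752 > K = 5.29×10⁻⁴, so the reverse reaction proceeds.

to the left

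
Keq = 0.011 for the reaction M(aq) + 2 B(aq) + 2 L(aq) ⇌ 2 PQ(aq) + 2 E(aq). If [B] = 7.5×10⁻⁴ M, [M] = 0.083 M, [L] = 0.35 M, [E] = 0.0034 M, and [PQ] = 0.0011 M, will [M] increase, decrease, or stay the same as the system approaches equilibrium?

Q = [PQ]²·[E]² / ([M]·[B]²·[L]²) = (0.0011)²·(0.0034)² / ((0.083)·(7.5×10⁻⁴)²·(0.35)²) = 0.0024
Q = 0.0024 < Keq = 0.011: net forward reaction.
M is a reactant, so it decreases.

decrease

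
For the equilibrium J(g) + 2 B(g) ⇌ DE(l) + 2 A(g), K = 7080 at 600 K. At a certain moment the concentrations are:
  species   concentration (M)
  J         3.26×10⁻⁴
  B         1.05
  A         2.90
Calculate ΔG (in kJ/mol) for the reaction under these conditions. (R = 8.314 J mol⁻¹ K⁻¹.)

ΔG = 5.96 kJ/mol

(DE is a pure liquid — omitted from Q.)
Q = [A]² / ([J]·[B]²) = (2.90)² / ((3.26×10⁻⁴)·(1.05)²) = 23400
ΔG = RT ln(Q/K) = (8.314 J mol⁻¹ K⁻¹)(600 K) × ln(23400/7080)
   = (4.988 kJ/mol)(1.195) = 5.96 kJ/mol
ΔG > 0, so the forward reaction is non-spontaneous (proceeds in reverse).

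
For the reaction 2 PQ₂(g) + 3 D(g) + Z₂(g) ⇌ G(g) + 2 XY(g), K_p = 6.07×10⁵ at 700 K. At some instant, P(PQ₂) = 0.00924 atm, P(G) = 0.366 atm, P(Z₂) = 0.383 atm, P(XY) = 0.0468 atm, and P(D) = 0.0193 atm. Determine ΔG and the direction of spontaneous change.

Q_p = P(G)·P(XY)² / (P(PQ₂)²·P(D)³·P(Z₂)) = (0.366)·(0.0468)² / ((0.00924)²·(0.0193)³·(0.383)) = 3.41×10⁶
ΔG = RT ln(Q_p/K_p) = (8.314 J mol⁻¹ K⁻¹)(700 K) × ln(3.41×10⁶/6.07×10⁵)
   = (5.820 kJ/mol)(1.726) = 10.0 kJ/mol
ΔG > 0, so the forward reaction is non-spontaneous (proceeds in reverse).

ΔG = 10.0 kJ/mol; the forward reaction is non-spontaneous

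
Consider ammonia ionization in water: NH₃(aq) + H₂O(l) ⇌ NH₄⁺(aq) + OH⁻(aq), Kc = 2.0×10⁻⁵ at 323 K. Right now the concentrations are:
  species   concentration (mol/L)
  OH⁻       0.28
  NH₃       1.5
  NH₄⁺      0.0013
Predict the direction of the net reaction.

(H₂O is a pure liquid — omitted from Qc.)
Qc = [NH₄⁺]·[OH⁻] / [NH₃] = (0.0013)·(0.28) / (1.5) = 2.4×10⁻⁴
Qc = 2.4×10⁻⁴ > Kc = 2.0×10⁻⁵, so the reverse reaction proceeds.

toward reactants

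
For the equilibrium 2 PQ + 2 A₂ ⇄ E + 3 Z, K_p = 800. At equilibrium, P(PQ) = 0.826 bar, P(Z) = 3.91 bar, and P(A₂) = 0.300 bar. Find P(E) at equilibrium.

P(E) = 0.822 bar

At equilibrium, K_p = P(E)·P(Z)³ / (P(PQ)²·P(A₂)²) = 800.
(P(E))·(3.91)³ / ((0.826)²·(0.300)²) = 800
P(E) = 0.822 bar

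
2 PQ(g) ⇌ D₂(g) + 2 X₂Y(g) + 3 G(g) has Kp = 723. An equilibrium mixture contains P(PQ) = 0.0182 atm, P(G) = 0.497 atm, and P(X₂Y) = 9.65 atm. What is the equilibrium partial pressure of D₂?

P(D₂) = 0.0209 atm

At equilibrium, Kp = P(D₂)·P(X₂Y)²·P(G)³ / P(PQ)² = 723.
(P(D₂))·(9.65)²·(0.497)³ / (0.0182)² = 723
P(D₂) = 0.0209 atm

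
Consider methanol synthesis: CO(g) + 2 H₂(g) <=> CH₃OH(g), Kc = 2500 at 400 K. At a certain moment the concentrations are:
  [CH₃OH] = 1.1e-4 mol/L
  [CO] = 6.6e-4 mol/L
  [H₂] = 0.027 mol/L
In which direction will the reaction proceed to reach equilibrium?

Qc = [CH₃OH] / ([CO]·[H₂]²) = (1.1e-4) / ((6.6e-4)·(0.027)²) = 230
Qc = 230 < Kc = 2500, so the forward reaction proceeds.

toward products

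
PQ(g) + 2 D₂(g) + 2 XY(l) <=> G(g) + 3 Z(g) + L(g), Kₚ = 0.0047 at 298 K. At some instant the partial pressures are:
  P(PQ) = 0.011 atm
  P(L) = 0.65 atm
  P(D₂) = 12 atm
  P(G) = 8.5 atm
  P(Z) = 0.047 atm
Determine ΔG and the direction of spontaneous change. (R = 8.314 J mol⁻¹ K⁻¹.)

(XY is a pure liquid — omitted from Qₚ.)
Qₚ = P(G)·P(Z)³·P(L) / (P(PQ)·P(D₂)²) = (8.5)·(0.047)³·(0.65) / ((0.011)·(12)²) = 3.62e-4
ΔG = RT ln(Qₚ/Kₚ) = (8.314 J mol⁻¹ K⁻¹)(298 K) × ln(3.62e-4/0.0047)
   = (2.478 kJ/mol)(-2.564) = -6.35 kJ/mol
ΔG < 0, so the forward reaction is spontaneous (proceeds forward).

ΔG = -6.35 kJ/mol; the forward reaction is spontaneous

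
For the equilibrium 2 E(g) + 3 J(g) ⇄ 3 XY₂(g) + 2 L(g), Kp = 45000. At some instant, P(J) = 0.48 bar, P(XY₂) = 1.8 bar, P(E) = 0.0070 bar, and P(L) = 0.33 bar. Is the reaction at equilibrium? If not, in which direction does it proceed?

to the left

Qp = P(XY₂)³·P(L)² / (P(E)²·P(J)³) = (1.8)³·(0.33)² / ((0.0070)²·(0.48)³) = 1.2e5
Qp = 1.2e5 > Kp = 45000, so the reverse reaction proceeds.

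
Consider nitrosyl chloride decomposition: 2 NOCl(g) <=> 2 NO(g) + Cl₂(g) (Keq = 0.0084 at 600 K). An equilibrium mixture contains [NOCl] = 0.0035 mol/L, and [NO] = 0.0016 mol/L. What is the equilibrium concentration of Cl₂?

[Cl₂] = 0.040 mol/L

At equilibrium, Keq = [NO]²·[Cl₂] / [NOCl]² = 0.0084.
(0.0016)²·([Cl₂]) / (0.0035)² = 0.0084
[Cl₂] = 0.0402 = 0.040 mol/L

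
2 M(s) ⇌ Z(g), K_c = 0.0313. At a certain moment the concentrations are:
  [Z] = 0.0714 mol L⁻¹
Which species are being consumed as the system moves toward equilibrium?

Z (products)

(M is a pure solid — omitted from Q_c.)
Q_c = [Z] = 0.0714
Q_c = 0.0714 > K_c = 0.0313: net reverse reaction.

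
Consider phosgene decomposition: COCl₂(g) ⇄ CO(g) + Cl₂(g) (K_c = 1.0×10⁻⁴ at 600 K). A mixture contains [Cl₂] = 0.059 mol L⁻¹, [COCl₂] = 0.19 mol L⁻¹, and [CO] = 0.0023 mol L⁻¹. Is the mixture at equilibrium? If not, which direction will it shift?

no; Q > K, reaction proceeds in reverse

Q_c = [CO]·[Cl₂] / [COCl₂] = (0.0023)·(0.059) / (0.19) = 7.1×10⁻⁴
Q_c = 7.1×10⁻⁴ > K_c = 1.0×10⁻⁴: net reverse reaction.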